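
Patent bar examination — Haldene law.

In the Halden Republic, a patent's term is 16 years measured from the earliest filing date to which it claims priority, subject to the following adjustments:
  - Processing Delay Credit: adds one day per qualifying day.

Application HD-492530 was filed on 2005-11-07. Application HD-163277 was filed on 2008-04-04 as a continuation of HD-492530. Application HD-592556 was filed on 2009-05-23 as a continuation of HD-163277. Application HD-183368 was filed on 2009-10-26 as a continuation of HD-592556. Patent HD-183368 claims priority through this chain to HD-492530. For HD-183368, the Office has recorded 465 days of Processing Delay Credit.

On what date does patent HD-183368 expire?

2023-02-15

Earliest priority filing: 7 November 2005.
Base term: 7 November 2005 + 16 years → 7 November 2021.
Processing Delay Credit: +465 days → 15 February 2023.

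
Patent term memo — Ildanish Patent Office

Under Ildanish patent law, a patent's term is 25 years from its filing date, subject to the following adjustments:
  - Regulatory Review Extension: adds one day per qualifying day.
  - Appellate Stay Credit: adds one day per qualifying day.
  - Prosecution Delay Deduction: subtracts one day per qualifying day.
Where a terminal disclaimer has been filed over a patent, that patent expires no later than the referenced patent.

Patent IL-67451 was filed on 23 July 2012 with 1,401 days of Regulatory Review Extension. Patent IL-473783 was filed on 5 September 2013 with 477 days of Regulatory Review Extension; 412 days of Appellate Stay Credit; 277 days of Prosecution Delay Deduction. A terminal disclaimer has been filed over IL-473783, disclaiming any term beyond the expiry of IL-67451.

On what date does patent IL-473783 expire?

May 9, 2040

Natural term of IL-473783:
  Base: filing + 25 years → 5 September 2038.
  Regulatory Review Extension: +477 days → 26 December 2039.
  Appellate Stay Credit: +412 days → 10 February 2041.
  Prosecution Delay Deduction: −277 days → 9 May 2040.
Expiry of referenced patent IL-67451:
  Base: filing + 25 years → 23 July 2037.
  Regulatory Review Extension: +1401 days → 24 May 2041.
Terminal disclaimer: IL-473783 expires on the earlier of 9 May 2040 and 24 May 2041.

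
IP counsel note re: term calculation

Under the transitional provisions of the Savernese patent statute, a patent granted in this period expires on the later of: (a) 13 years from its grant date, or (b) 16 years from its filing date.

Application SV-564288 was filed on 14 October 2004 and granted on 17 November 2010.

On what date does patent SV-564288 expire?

2023-11-17

(a) grant + 13 years → 17 November 2023.
(b) filing + 16 years → 14 October 2020.
Later of the two: 17 November 2023.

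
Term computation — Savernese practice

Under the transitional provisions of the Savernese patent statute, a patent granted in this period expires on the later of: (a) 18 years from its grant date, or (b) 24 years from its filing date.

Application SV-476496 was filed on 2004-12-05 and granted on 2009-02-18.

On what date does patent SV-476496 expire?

December 5, 2028

(a) grant + 18 years → 18 February 2027.
(b) filing + 24 years → 5 December 2028.
Later of the two: 5 December 2028.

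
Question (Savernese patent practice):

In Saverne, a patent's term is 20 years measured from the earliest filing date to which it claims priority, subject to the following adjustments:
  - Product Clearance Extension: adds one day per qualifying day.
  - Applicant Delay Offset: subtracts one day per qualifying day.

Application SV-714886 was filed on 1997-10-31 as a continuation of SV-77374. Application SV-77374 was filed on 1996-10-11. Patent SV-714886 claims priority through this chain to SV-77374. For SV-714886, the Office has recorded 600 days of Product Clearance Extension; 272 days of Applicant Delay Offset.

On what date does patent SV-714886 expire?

2017-09-04

Earliest priority filing: 11 October 1996.
Base term: 11 October 1996 + 20 years → 11 October 2016.
Product Clearance Extension: +600 days → 3 June 2018.
Applicant Delay Offset: −272 days → 4 September 2017.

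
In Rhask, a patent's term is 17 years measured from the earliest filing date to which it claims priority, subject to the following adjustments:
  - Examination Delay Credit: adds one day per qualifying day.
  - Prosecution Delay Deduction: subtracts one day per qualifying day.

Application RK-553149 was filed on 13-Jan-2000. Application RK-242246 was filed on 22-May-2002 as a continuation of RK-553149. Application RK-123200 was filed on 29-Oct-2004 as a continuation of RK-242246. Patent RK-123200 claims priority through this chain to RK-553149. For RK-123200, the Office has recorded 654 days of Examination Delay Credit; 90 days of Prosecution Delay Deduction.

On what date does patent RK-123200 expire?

July 31, 2018

Earliest priority filing: 13 January 2000.
Base term: 13 January 2000 + 17 years → 13 January 2017.
Examination Delay Credit: +654 days → 29 October 2018.
Prosecution Delay Deduction: −90 days → 31 July 2018.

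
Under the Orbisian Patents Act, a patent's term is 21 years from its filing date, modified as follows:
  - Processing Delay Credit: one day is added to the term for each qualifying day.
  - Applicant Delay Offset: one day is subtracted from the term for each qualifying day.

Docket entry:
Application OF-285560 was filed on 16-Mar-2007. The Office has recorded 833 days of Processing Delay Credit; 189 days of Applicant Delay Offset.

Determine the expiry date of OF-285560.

Base term: filing date + 21 years → 16 March 2028.
Processing Delay Credit: +833 days → 27 June 2030.
Applicant Delay Offset: −189 days → 20 December 2029.

2029-12-20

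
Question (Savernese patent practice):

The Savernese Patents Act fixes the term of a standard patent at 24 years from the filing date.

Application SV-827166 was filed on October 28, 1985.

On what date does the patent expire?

Filing date + 24 years → 28 October 2009.

2009-10-28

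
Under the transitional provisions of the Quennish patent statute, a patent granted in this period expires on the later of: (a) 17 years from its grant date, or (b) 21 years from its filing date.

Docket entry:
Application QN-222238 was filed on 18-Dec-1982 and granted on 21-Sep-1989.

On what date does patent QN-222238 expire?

2006-09-21

(a) grant + 17 years → 21 September 2006.
(b) filing + 21 years → 18 December 2003.
Later of the two: 21 September 2006.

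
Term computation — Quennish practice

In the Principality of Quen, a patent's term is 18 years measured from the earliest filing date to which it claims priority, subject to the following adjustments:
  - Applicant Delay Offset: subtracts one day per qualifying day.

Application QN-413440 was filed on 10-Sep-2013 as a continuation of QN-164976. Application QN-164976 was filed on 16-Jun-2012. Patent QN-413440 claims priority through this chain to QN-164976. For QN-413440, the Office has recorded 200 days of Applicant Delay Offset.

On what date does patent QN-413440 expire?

November 28, 2029

Earliest priority filing: 16 June 2012.
Base term: 16 June 2012 + 18 years → 16 June 2030.
Applicant Delay Offset: −200 days → 28 November 2029.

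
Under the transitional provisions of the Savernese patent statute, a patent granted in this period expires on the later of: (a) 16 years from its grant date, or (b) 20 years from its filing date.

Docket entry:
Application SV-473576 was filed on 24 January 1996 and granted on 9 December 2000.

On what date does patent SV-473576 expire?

December 9, 2016

(a) grant + 16 years → 9 December 2016.
(b) filing + 20 years → 24 January 2016.
Later of the two: 9 December 2016.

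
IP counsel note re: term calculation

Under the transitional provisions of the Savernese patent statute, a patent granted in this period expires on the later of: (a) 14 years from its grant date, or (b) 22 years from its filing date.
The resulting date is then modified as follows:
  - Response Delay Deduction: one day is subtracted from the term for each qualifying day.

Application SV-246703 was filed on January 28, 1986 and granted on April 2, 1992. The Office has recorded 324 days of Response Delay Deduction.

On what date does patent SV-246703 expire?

(a) grant + 14 years → 2 April 2006.
(b) filing + 22 years → 28 January 2008.
Later of the two: 28 January 2008.
Response Delay Deduction: −324 days → 10 March 2007.

March 10, 2007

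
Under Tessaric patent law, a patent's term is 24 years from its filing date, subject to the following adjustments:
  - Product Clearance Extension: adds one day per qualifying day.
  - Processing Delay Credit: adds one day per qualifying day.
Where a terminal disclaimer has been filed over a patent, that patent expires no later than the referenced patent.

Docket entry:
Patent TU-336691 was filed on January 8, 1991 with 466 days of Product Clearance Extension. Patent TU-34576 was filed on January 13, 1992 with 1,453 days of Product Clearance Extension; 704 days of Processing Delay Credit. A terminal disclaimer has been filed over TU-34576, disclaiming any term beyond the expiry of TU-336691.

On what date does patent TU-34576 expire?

Natural term of TU-34576:
  Base: filing + 24 years → 13 January 2016.
  Product Clearance Extension: +1453 days → 5 January 2020.
  Processing Delay Credit: +704 days → 9 December 2021.
Expiry of referenced patent TU-336691:
  Base: filing + 24 years → 8 January 2015.
  Product Clearance Extension: +466 days → 18 April 2016.
Terminal disclaimer: TU-34576 expires on the earlier of 9 December 2021 and 18 April 2016.

April 18, 2016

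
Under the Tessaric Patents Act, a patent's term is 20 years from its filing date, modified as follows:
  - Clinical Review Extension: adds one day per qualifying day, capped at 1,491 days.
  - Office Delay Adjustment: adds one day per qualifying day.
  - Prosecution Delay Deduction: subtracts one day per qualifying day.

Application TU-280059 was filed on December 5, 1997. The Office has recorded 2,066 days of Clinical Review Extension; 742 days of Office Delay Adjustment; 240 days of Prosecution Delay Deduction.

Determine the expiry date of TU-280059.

May 21, 2023

Base term: filing date + 20 years → 5 December 2017.
Clinical Review Extension: 2066 days claimed exceeds the 1491-day cap, so +1491 days → 4 January 2022.
Office Delay Adjustment: +742 days → 16 January 2024.
Prosecution Delay Deduction: −240 days → 21 May 2023.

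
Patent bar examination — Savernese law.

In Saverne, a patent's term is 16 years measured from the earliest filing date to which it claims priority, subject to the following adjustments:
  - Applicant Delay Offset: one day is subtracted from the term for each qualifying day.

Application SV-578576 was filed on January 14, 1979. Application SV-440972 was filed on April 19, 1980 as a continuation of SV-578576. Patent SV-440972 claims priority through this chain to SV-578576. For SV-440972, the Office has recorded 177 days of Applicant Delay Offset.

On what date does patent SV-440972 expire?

1994-07-21

Earliest priority filing: 14 January 1979.
Base term: 14 January 1979 + 16 years → 14 January 1995.
Applicant Delay Offset: −177 days → 21 July 1994.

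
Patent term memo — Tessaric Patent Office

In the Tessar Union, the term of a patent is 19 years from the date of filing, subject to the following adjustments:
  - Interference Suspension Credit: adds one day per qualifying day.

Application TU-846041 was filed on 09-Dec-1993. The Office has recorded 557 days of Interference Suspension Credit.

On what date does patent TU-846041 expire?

2014-06-19

Base term: filing date + 19 years → 9 December 2012.
Interference Suspension Credit: +557 days → 19 June 2014.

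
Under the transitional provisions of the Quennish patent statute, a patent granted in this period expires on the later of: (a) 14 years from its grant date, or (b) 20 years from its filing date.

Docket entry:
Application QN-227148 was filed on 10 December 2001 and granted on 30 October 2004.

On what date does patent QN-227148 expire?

(a) grant + 14 years → 30 October 2018.
(b) filing + 20 years → 10 December 2021.
Later of the two: 10 December 2021.

2021-12-10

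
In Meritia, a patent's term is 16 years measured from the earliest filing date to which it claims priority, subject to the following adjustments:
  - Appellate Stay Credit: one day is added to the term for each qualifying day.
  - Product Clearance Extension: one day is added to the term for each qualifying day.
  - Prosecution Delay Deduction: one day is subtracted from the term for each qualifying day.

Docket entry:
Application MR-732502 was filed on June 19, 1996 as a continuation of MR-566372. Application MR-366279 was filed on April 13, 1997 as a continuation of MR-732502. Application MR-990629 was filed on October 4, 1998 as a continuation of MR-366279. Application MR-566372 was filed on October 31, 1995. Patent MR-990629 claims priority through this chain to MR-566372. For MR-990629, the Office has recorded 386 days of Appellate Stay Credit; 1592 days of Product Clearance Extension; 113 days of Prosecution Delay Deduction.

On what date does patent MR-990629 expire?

Earliest priority filing: 31 October 1995.
Base term: 31 October 1995 + 16 years → 31 October 2011.
Appellate Stay Credit: +386 days → 20 November 2012.
Product Clearance Extension: +1592 days → 31 March 2017.
Prosecution Delay Deduction: −113 days → 8 December 2016.

2016-12-08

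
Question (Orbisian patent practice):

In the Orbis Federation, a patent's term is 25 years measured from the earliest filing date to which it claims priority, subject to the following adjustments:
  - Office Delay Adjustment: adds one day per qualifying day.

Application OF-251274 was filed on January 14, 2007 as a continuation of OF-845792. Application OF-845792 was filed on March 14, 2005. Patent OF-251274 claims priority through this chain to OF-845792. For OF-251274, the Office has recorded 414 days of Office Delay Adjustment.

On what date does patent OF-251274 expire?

2031-05-02

Earliest priority filing: 14 March 2005.
Base term: 14 March 2005 + 25 years → 14 March 2030.
Office Delay Adjustment: +414 days → 2 May 2031.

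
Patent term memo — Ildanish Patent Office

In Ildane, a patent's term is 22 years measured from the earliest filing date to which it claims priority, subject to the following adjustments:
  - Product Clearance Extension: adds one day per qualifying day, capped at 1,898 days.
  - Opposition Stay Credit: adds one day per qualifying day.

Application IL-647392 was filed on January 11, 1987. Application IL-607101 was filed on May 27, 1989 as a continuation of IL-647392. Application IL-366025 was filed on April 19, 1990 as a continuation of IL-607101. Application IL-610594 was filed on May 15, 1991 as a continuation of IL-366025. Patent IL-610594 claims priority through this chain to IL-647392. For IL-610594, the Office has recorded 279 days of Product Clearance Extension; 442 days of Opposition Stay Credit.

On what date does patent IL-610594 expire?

January 2, 2011

Earliest priority filing: 11 January 1987.
Base term: 11 January 1987 + 22 years → 11 January 2009.
Product Clearance Extension: 279 days (within the 1898-day cap) → +279 days → 17 October 2009.
Opposition Stay Credit: +442 days → 2 January 2011.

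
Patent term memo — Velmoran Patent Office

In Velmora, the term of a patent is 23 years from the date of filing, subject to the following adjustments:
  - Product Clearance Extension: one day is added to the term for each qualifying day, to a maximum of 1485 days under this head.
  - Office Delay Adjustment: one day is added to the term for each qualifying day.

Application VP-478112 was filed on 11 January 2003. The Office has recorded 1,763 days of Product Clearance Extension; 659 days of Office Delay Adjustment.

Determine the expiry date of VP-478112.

Base term: filing date + 23 years → 11 January 2026.
Product Clearance Extension: 1763 days claimed exceeds the 1485-day cap, so +1485 days → 4 February 2030.
Office Delay Adjustment: +659 days → 25 November 2031.

2031-11-25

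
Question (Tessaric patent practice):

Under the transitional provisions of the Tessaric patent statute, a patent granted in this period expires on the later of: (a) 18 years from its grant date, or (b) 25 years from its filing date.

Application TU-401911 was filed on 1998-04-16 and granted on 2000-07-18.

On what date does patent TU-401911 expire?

2023-04-16

(a) grant + 18 years → 18 July 2018.
(b) filing + 25 years → 16 April 2023.
Later of the two: 16 April 2023.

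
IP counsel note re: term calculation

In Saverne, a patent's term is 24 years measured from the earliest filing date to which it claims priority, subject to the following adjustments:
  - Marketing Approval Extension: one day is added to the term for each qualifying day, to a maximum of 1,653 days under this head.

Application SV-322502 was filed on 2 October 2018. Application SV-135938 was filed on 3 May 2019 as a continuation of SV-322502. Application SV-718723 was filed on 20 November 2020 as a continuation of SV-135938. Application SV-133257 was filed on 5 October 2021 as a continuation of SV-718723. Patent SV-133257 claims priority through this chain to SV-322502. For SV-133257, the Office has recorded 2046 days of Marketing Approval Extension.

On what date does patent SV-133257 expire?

April 12, 2047

Earliest priority filing: 2 October 2018.
Base term: 2 October 2018 + 24 years → 2 October 2042.
Marketing Approval Extension: 2046 days claimed exceeds the 1653-day cap, so +1653 days → 12 April 2047.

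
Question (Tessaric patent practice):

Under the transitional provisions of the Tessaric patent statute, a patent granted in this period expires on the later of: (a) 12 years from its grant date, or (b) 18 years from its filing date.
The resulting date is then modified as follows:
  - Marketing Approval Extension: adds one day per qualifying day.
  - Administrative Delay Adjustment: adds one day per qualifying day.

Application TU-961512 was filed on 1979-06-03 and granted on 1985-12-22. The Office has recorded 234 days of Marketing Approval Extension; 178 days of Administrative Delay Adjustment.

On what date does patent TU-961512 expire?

February 7, 1999

(a) grant + 12 years → 22 December 1997.
(b) filing + 18 years → 3 June 1997.
Later of the two: 22 December 1997.
Marketing Approval Extension: +234 days → 13 August 1998.
Administrative Delay Adjustment: +178 days → 7 February 1999.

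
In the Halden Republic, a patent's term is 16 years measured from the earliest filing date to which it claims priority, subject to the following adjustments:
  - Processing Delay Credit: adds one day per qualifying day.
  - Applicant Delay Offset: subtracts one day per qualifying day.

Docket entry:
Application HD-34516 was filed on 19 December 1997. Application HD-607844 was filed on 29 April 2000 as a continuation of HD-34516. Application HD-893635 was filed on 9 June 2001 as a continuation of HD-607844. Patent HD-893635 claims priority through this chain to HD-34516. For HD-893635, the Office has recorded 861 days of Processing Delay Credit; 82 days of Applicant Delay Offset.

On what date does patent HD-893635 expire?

Earliest priority filing: 19 December 1997.
Base term: 19 December 1997 + 16 years → 19 December 2013.
Processing Delay Credit: +861 days → 28 April 2016.
Applicant Delay Offset: −82 days → 6 February 2016.

February 6, 2016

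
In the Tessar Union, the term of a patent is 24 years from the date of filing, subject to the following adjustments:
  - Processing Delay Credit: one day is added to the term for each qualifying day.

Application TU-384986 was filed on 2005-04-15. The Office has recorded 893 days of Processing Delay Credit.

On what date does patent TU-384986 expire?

Base term: filing date + 24 years → 15 April 2029.
Processing Delay Credit: +893 days → 25 September 2031.

September 25, 2031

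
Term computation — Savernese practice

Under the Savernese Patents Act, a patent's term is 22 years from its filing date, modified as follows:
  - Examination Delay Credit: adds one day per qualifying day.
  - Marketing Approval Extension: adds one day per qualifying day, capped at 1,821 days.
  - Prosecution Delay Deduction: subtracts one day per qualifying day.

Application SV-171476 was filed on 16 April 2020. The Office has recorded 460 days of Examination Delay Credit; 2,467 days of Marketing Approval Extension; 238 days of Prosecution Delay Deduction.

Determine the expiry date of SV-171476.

Base term: filing date + 22 years → 16 April 2042.
Examination Delay Credit: +460 days → 20 July 2043.
Marketing Approval Extension: 2467 days claimed exceeds the 1821-day cap, so +1821 days → 14 July 2048.
Prosecution Delay Deduction: −238 days → 19 November 2047.

November 19, 2047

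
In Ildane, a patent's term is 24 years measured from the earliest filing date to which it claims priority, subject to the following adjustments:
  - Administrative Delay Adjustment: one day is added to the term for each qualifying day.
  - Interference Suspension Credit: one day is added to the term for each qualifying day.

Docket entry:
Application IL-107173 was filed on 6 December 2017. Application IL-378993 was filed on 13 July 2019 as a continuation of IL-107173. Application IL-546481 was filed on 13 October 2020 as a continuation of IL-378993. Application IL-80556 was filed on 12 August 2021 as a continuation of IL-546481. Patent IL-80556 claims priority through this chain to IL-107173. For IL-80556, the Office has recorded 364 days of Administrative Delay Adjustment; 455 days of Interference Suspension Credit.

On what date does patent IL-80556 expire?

Earliest priority filing: 6 December 2017.
Base term: 6 December 2017 + 24 years → 6 December 2041.
Administrative Delay Adjustment: +364 days → 5 December 2042.
Interference Suspension Credit: +455 days → 4 March 2044.

2044-03-04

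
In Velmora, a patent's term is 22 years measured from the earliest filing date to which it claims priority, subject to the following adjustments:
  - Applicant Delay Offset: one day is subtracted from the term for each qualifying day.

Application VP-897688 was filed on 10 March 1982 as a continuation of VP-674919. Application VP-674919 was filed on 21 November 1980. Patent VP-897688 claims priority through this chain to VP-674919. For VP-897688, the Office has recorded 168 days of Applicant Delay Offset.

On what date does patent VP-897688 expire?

2002-06-06

Earliest priority filing: 21 November 1980.
Base term: 21 November 1980 + 22 years → 21 November 2002.
Applicant Delay Offset: −168 days → 6 June 2002.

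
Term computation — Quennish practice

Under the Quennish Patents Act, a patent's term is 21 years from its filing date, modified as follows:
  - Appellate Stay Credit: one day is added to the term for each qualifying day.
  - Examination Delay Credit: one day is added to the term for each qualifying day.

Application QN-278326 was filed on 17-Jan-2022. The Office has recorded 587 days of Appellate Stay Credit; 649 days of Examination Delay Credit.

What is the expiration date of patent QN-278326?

2046-06-06

Base term: filing date + 21 years → 17 January 2043.
Appellate Stay Credit: +587 days → 26 August 2044.
Examination Delay Credit: +649 days → 6 June 2046.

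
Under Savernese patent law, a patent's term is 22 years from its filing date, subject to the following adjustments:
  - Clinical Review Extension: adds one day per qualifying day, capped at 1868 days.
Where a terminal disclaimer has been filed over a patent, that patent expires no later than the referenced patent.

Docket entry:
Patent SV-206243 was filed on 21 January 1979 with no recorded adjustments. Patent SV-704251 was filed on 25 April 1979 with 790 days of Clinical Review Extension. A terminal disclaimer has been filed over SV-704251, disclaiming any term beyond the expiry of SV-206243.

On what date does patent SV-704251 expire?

January 21, 2001

Natural term of SV-704251:
  Base: filing + 22 years → 25 April 2001.
  Clinical Review Extension: 790 days (within the 1868-day cap) → +790 days → 24 June 2003.
Expiry of referenced patent SV-206243:
  Base: filing + 22 years → 21 January 2001.
Terminal disclaimer: SV-704251 expires on the earlier of 24 June 2003 and 21 January 2001.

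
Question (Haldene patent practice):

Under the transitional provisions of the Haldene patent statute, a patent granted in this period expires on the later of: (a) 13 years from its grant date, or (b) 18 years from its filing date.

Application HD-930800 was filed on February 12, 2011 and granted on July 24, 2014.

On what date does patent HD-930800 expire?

February 12, 2029

(a) grant + 13 years → 24 July 2027.
(b) filing + 18 years → 12 February 2029.
Later of the two: 12 February 2029.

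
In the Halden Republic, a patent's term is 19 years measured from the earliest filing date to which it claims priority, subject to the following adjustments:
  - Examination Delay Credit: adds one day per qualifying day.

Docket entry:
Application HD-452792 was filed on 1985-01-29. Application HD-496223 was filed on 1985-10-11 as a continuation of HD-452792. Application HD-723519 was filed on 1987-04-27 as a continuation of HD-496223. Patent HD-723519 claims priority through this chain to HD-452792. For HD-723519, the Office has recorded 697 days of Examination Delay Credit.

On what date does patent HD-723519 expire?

Earliest priority filing: 29 January 1985.
Base term: 29 January 1985 + 19 years → 29 January 2004.
Examination Delay Credit: +697 days → 26 December 2005.

2005-12-26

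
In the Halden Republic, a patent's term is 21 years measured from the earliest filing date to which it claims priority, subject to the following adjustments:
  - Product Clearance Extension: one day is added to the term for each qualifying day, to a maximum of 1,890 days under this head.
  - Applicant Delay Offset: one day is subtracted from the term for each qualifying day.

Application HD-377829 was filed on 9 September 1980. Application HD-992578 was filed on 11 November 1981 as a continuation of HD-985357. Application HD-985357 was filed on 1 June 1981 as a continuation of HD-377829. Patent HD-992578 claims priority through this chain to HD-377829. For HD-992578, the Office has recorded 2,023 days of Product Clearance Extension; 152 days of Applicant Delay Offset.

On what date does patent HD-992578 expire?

Earliest priority filing: 9 September 1980.
Base term: 9 September 1980 + 21 years → 9 September 2001.
Product Clearance Extension: 2023 days claimed exceeds the 1890-day cap, so +1890 days → 12 November 2006.
Applicant Delay Offset: −152 days → 13 June 2006.

2006-06-13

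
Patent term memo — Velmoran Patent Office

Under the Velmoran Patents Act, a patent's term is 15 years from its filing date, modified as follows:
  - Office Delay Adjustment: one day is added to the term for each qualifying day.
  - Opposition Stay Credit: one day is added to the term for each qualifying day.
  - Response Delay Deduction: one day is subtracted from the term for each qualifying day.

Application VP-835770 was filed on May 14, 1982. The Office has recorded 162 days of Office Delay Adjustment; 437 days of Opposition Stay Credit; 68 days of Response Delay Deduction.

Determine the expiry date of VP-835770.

Base term: filing date + 15 years → 14 May 1997.
Office Delay Adjustment: +162 days → 23 October 1997.
Opposition Stay Credit: +437 days → 3 January 1999.
Response Delay Deduction: −68 days → 27 October 1998.

October 27, 1998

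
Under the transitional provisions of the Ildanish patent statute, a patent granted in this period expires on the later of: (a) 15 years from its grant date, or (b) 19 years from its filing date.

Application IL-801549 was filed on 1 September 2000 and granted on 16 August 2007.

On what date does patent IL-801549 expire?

(a) grant + 15 years → 16 August 2022.
(b) filing + 19 years → 1 September 2019.
Later of the two: 16 August 2022.

2022-08-16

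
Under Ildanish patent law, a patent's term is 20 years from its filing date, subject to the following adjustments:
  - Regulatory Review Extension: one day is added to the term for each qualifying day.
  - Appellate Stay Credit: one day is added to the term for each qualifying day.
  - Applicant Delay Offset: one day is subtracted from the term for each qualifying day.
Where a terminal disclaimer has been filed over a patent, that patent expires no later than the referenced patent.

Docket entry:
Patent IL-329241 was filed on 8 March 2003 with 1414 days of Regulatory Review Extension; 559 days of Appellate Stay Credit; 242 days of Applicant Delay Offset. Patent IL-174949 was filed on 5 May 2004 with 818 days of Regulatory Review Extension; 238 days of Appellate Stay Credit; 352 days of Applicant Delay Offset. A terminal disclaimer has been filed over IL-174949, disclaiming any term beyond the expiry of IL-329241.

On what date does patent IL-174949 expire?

2026-04-09

Natural term of IL-174949:
  Base: filing + 20 years → 5 May 2024.
  Regulatory Review Extension: +818 days → 1 August 2026.
  Appellate Stay Credit: +238 days → 27 March 2027.
  Applicant Delay Offset: −352 days → 9 April 2026.
Expiry of referenced patent IL-329241:
  Base: filing + 20 years → 8 March 2023.
  Regulatory Review Extension: +1414 days → 20 January 2027.
  Appellate Stay Credit: +559 days → 1 August 2028.
  Applicant Delay Offset: −242 days → 3 December 2027.
Terminal disclaimer: IL-174949 expires on the earlier of 9 April 2026 and 3 December 2027.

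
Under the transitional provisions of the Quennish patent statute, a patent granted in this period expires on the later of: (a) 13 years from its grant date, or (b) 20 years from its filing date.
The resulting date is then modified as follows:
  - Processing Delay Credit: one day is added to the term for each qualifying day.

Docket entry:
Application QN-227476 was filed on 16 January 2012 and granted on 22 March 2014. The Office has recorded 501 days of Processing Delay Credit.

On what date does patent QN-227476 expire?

May 31, 2033

(a) grant + 13 years → 22 March 2027.
(b) filing + 20 years → 16 January 2032.
Later of the two: 16 January 2032.
Processing Delay Credit: +501 days → 31 May 2033.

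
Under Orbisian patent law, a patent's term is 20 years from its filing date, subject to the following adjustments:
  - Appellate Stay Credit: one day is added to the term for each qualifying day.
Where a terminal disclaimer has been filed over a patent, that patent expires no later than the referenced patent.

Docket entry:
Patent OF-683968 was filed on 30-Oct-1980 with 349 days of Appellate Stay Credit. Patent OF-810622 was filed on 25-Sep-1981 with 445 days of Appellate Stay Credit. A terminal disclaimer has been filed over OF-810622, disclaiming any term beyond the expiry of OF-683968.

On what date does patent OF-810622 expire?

October 14, 2001

Natural term of OF-810622:
  Base: filing + 20 years → 25 September 2001.
  Appellate Stay Credit: +445 days → 14 December 2002.
Expiry of referenced patent OF-683968:
  Base: filing + 20 years → 30 October 2000.
  Appellate Stay Credit: +349 days → 14 October 2001.
Terminal disclaimer: OF-810622 expires on the earlier of 14 December 2002 and 14 October 2001.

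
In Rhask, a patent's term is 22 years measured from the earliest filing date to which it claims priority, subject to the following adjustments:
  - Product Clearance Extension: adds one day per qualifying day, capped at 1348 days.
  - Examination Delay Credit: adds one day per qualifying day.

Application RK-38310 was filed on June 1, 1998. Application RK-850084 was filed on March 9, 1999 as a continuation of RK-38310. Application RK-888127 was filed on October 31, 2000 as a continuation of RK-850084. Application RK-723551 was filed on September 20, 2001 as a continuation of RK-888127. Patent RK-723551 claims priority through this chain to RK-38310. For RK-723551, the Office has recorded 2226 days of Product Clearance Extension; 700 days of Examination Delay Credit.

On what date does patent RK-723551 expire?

Earliest priority filing: 1 June 1998.
Base term: 1 June 1998 + 22 years → 1 June 2020.
Product Clearance Extension: 2226 days claimed exceeds the 1348-day cap, so +1348 days → 9 February 2024.
Examination Delay Credit: +700 days → 9 January 2026.

2026-01-09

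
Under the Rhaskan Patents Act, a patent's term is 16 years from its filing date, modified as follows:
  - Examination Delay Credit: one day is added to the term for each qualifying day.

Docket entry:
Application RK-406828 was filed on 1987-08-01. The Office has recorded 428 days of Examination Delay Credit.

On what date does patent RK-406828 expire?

2004-10-02

Base term: filing date + 16 years → 1 August 2003.
Examination Delay Credit: +428 days → 2 October 2004.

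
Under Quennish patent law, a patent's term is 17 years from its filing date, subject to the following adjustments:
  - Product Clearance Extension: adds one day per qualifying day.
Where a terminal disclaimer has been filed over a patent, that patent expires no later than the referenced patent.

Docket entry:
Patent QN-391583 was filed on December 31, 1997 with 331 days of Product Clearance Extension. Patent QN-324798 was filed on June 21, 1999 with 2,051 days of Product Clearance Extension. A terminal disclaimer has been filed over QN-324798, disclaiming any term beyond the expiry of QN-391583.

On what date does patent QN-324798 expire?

Natural term of QN-324798:
  Base: filing + 17 years → 21 June 2016.
  Product Clearance Extension: +2051 days → 1 February 2022.
Expiry of referenced patent QN-391583:
  Base: filing + 17 years → 31 December 2014.
  Product Clearance Extension: +331 days → 27 November 2015.
Terminal disclaimer: QN-324798 expires on the earlier of 1 February 2022 and 27 November 2015.

November 27, 2015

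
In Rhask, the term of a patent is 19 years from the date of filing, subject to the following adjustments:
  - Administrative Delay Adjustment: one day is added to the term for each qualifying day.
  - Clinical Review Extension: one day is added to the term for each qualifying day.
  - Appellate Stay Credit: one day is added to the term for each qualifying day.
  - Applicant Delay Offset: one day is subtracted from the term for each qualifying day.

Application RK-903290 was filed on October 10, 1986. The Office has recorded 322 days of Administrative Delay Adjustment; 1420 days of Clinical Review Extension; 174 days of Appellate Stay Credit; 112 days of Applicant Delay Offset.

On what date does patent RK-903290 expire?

Base term: filing date + 19 years → 10 October 2005.
Administrative Delay Adjustment: +322 days → 28 August 2006.
Clinical Review Extension: +1420 days → 18 July 2010.
Appellate Stay Credit: +174 days → 8 January 2011.
Applicant Delay Offset: −112 days → 18 September 2010.

September 18, 2010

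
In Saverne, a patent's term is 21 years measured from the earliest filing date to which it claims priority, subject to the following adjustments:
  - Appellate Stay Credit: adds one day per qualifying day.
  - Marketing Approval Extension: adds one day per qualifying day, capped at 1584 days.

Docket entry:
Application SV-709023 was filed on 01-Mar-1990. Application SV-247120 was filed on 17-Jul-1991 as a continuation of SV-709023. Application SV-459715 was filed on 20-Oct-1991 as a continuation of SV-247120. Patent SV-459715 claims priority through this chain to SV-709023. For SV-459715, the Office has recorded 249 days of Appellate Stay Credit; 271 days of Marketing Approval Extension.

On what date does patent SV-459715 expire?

Earliest priority filing: 1 March 1990.
Base term: 1 March 1990 + 21 years → 1 March 2011.
Appellate Stay Credit: +249 days → 5 November 2011.
Marketing Approval Extension: 271 days (within the 1584-day cap) → +271 days → 2 August 2012.

2012-08-02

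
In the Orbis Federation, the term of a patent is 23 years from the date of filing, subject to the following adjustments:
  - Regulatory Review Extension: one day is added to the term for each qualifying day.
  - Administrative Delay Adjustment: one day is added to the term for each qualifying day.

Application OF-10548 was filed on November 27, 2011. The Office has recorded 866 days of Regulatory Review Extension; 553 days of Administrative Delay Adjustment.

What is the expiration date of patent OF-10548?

Base term: filing date + 23 years → 27 November 2034.
Regulatory Review Extension: +866 days → 11 April 2037.
Administrative Delay Adjustment: +553 days → 16 October 2038.

2038-10-16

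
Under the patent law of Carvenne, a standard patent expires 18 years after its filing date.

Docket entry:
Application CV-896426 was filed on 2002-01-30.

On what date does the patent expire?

2020-01-30

Filing date + 18 years → 30 January 2020.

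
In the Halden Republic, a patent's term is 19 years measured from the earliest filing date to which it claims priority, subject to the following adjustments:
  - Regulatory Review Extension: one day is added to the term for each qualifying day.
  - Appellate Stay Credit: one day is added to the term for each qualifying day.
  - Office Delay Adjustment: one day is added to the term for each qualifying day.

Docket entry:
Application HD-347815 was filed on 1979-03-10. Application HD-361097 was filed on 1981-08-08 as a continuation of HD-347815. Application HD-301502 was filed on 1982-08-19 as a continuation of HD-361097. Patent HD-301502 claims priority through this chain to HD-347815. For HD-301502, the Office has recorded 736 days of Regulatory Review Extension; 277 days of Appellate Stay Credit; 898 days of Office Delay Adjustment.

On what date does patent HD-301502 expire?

2003-06-03

Earliest priority filing: 10 March 1979.
Base term: 10 March 1979 + 19 years → 10 March 1998.
Regulatory Review Extension: +736 days → 15 March 2000.
Appellate Stay Credit: +277 days → 17 December 2000.
Office Delay Adjustment: +898 days → 3 June 2003.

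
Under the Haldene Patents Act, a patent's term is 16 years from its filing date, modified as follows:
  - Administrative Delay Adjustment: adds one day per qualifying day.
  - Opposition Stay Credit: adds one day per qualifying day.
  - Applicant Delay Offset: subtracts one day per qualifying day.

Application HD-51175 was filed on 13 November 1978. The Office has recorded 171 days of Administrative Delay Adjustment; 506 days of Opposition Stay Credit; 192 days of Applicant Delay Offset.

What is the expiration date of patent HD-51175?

Base term: filing date + 16 years → 13 November 1994.
Administrative Delay Adjustment: +171 days → 3 May 1995.
Opposition Stay Credit: +506 days → 20 September 1996.
Applicant Delay Offset: −192 days → 12 March 1996.

1996-03-12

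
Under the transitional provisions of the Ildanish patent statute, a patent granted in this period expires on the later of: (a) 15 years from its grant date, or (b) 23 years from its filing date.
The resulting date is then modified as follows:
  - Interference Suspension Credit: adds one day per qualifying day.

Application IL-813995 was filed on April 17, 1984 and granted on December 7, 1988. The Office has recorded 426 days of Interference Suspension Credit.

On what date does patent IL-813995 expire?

2008-06-16

(a) grant + 15 years → 7 December 2003.
(b) filing + 23 years → 17 April 2007.
Later of the two: 17 April 2007.
Interference Suspension Credit: +426 days → 16 June 2008.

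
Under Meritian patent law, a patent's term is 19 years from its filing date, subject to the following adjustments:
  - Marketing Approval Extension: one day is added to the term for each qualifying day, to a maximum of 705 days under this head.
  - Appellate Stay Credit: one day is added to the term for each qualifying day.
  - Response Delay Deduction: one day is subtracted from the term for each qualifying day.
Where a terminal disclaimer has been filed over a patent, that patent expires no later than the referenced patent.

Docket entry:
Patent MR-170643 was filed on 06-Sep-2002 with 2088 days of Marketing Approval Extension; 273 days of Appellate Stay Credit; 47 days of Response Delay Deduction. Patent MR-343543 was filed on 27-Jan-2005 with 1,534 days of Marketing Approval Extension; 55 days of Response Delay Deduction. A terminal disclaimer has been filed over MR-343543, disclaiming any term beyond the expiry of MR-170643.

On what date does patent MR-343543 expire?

2024-03-25

Natural term of MR-343543:
  Base: filing + 19 years → 27 January 2024.
  Marketing Approval Extension: 1534 days claimed exceeds the 705-day cap, so +705 days → 1 January 2026.
  Response Delay Deduction: −55 days → 7 November 2025.
Expiry of referenced patent MR-170643:
  Base: filing + 19 years → 6 September 2021.
  Marketing Approval Extension: 2088 days claimed exceeds the 705-day cap, so +705 days → 12 August 2023.
  Appellate Stay Credit: +273 days → 11 May 2024.
  Response Delay Deduction: −47 days → 25 March 2024.
Terminal disclaimer: MR-343543 expires on the earlier of 7 November 2025 and 25 March 2024.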